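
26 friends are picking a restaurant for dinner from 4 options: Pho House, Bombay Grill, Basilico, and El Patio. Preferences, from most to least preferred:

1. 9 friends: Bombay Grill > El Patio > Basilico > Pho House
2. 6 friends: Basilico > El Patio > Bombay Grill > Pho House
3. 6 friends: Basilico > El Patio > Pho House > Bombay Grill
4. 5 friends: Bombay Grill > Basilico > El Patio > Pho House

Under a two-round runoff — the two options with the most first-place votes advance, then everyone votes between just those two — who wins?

Round 1 first-place votes: Pho House 0, Bombay Grill 14, Basilico 12, El Patio 0.
Bombay Grill and Basilico advance.
Runoff: Bombay Grill is preferred to Basilico by 14 voters; Basilico by 12.
Bombay Grill wins the runoff.

Bombay Grill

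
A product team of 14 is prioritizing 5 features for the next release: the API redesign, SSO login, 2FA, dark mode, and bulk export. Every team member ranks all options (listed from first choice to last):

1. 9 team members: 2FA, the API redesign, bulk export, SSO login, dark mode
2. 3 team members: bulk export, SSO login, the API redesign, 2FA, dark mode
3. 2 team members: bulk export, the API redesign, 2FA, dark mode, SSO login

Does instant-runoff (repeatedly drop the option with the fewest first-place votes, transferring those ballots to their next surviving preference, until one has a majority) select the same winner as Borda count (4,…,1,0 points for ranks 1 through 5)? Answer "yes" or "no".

yes

Instant-runoff — R1 the API redesign 0, SSO login 0, 2FA 9, dark mode 0, bulk export 5 (2FA winner). Winner: 2FA.
Borda — scores: the API redesign 39, SSO login 18, 2FA 43, dark mode 2, bulk export 38. Winner: 2FA.
The two methods agree.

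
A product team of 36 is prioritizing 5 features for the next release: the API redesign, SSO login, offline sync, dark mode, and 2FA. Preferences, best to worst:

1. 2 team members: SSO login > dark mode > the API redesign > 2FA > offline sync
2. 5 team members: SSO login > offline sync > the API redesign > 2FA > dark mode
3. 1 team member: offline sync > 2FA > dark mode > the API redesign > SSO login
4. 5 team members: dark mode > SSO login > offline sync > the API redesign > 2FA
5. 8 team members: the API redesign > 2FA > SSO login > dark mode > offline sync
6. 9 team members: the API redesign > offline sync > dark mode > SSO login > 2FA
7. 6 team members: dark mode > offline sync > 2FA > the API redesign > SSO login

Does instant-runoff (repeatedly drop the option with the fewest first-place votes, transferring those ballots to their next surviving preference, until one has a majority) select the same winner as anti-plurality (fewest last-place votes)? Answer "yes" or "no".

yes

Instant-runoff — R1 the API redesign 17, SSO login 7, offline sync 1, dark mode 11, 2FA 0 (2FA out); R2 the API redesign 17, SSO login 7, offline sync 1, dark mode 11 (offline sync out); R3 the API redesign 17, SSO login 7, dark mode 12 (SSO login out); R4 the API redesign 22, dark mode 14 (the API redesign winner). Winner: the API redesign.
Anti-plurality — last-place votes: the API redesign 0, SSO login 7, offline sync 10, dark mode 5, 2FA 14. Winner: the API redesign.
The two methods agree.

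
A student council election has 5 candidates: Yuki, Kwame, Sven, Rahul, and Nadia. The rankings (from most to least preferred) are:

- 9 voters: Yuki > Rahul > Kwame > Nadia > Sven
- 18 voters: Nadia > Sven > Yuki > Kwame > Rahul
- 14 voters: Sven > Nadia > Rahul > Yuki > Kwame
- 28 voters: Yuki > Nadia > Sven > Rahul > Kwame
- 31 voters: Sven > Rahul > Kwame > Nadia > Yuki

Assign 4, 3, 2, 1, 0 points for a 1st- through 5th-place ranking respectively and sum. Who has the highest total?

Yuki: 9·4 + 18·2 + 14·1 + 28·4 + 31·0 = 198
Kwame: 9·2 + 18·1 + 14·0 + 28·0 + 31·2 = 98
Sven: 9·0 + 18·3 + 14·4 + 28·2 + 31·4 = 290
Rahul: 9·3 + 18·0 + 14·2 + 28·1 + 31·3 = 176
Nadia: 9·1 + 18·4 + 14·3 + 28·3 + 31·1 = 238
Sven has the highest Borda score (290).

Sven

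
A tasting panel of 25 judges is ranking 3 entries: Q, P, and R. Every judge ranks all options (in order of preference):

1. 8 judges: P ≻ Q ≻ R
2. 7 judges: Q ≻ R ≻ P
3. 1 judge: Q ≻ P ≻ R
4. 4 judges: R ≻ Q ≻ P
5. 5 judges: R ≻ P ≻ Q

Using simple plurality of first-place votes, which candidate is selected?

R

First-place votes: Q 8, P 8, R 9.
R has the most first-place votes.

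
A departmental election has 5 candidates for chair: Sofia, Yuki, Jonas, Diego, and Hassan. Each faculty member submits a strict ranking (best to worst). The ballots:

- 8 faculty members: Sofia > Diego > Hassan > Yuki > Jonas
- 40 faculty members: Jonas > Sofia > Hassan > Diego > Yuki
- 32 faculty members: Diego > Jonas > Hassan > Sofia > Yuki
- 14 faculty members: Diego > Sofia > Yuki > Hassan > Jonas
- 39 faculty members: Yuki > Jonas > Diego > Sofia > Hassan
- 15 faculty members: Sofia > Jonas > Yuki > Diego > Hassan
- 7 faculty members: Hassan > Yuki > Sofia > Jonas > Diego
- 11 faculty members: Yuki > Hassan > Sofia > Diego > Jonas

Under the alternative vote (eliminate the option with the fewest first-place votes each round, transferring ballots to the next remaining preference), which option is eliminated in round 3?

Diego

Round 1: Sofia 23, Yuki 50, Jonas 40, Diego 46, Hassan 7. Eliminate Hassan.
Round 2: Sofia 23, Yuki 57, Jonas 40, Diego 46. Eliminate Sofia.
Round 3: Yuki 57, Jonas 55, Diego 54. Eliminate Diego.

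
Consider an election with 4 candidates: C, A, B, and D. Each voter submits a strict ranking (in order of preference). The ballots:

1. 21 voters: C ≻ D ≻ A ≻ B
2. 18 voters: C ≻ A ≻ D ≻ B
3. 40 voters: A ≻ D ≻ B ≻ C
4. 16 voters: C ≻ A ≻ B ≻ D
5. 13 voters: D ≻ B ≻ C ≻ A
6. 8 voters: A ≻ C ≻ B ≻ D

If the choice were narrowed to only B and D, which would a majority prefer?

Voters preferring B to D: 24; preferring D to B: 92.
D wins the head-to-head.

D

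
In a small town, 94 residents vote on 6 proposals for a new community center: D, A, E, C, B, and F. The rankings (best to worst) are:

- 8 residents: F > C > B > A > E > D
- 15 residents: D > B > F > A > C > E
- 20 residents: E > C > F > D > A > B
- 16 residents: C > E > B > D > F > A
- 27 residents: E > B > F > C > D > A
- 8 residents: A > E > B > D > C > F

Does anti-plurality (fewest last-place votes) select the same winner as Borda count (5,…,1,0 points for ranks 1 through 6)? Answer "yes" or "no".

no

Anti-plurality — last-place votes: D 8, A 43, E 15, C 0, B 20, F 8. Winner: C.
Borda — scores: D 190, A 106, E 339, C 269, B 264, F 242. Winner: E.
The two methods disagree.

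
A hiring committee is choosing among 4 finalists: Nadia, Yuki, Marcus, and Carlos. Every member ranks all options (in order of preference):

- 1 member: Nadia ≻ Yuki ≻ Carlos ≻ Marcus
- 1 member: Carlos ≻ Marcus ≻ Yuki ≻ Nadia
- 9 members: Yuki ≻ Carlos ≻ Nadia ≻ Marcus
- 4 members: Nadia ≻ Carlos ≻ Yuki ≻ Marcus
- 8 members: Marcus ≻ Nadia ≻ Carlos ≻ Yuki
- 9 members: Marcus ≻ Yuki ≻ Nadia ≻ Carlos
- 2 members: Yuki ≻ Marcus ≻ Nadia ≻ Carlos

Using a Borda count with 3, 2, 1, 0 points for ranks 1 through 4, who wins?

Nadia: 1·3 + 1·0 + 9·1 + 4·3 + 8·2 + 9·1 + 2·1 = 51
Yuki: 1·2 + 1·1 + 9·3 + 4·1 + 8·0 + 9·2 + 2·3 = 58
Marcus: 1·0 + 1·2 + 9·0 + 4·0 + 8·3 + 9·3 + 2·2 = 57
Carlos: 1·1 + 1·3 + 9·2 + 4·2 + 8·1 + 9·0 + 2·0 = 38
Yuki has the highest Borda score (58).

Yuki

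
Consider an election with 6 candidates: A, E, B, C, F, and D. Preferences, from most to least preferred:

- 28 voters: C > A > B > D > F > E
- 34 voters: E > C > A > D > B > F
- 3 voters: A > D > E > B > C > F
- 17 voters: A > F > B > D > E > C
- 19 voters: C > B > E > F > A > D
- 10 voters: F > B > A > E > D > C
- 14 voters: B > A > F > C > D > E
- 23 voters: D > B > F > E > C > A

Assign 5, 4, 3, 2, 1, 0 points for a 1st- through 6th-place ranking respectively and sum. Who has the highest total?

B

A: 28·4 + 34·3 + 3·5 + 17·5 + 19·1 + 10·3 + 14·4 + 23·0 = 419
E: 28·0 + 34·5 + 3·3 + 17·1 + 19·3 + 10·2 + 14·0 + 23·2 = 319
B: 28·3 + 34·1 + 3·2 + 17·3 + 19·4 + 10·4 + 14·5 + 23·4 = 453
C: 28·5 + 34·4 + 3·1 + 17·0 + 19·5 + 10·0 + 14·2 + 23·1 = 425
F: 28·1 + 34·0 + 3·0 + 17·4 + 19·2 + 10·5 + 14·3 + 23·3 = 295
D: 28·2 + 34·2 + 3·4 + 17·2 + 19·0 + 10·1 + 14·1 + 23·5 = 309
B has the highest Borda score (453).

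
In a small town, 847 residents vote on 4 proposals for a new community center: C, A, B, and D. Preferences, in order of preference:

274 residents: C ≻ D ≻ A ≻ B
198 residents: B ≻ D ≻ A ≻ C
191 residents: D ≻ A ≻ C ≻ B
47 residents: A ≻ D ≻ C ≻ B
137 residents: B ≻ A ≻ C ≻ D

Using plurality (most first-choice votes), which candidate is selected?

B

First-place votes: C 274, A 47, B 335, D 191.
B has the most first-place votes.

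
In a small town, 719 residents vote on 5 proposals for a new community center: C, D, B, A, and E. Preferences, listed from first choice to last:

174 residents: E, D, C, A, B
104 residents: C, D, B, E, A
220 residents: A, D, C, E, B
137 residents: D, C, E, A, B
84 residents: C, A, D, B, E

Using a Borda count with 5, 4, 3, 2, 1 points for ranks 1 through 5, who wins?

D

C: 174·3 + 104·5 + 220·3 + 137·4 + 84·5 = 2670
D: 174·4 + 104·4 + 220·4 + 137·5 + 84·3 = 2929
B: 174·1 + 104·3 + 220·1 + 137·1 + 84·2 = 1011
A: 174·2 + 104·1 + 220·5 + 137·2 + 84·4 = 2162
E: 174·5 + 104·2 + 220·2 + 137·3 + 84·1 = 2013
D has the highest Borda score (2929).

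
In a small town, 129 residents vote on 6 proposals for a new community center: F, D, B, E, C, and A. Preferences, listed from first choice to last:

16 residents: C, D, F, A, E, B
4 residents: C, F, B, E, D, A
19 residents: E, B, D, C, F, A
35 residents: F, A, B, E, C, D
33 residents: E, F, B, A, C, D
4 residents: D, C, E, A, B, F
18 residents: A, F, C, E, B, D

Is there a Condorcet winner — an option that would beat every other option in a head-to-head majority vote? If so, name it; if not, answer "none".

F

F vs D: 90–39 for F.
F vs B: 106–23 for F.
F vs E: 73–56 for F.
F vs C: 86–43 for F.
F vs A: 107–22 for F.
F beats every other option head-to-head.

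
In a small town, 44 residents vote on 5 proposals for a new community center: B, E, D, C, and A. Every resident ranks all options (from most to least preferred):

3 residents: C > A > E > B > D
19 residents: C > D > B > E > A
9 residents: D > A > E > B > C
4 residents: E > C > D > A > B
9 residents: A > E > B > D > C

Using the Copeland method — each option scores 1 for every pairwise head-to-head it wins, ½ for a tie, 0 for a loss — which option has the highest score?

C

B: loses to E, D, C, and A → score 0.
E: beats B and A; ties C; loses to D → score 2.5.
D: beats B, E, and A; loses to C → score 3.
C: beats B, D, and A; ties E → score 3.5.
A: beats B; loses to E, D, and C → score 1.
C has the best pairwise record.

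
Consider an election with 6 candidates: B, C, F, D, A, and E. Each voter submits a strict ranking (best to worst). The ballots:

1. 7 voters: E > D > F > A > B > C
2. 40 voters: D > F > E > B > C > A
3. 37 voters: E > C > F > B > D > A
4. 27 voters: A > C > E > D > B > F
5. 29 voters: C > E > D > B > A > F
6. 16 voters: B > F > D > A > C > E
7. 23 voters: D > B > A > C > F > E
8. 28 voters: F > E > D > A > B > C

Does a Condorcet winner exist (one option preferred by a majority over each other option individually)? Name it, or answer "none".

none

Checking pairwise contests:
F beats B 112–95.
B beats C 114–93.
C beats F 116–91.
E beats D 128–79.
B beats A 145–62.
F beats E 107–100.
Every option loses at least one head-to-head, so there is no Condorcet winner.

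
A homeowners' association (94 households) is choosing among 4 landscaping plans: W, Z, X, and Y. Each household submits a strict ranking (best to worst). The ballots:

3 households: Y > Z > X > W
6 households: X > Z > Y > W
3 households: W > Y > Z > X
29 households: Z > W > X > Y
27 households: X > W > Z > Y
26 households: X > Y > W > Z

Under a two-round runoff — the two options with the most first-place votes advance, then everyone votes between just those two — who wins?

X

Round 1 first-place votes: W 3, Z 29, X 59, Y 3.
X and Z advance.
Runoff: X is preferred to Z by 59 voters; Z by 35.
X wins the runoff.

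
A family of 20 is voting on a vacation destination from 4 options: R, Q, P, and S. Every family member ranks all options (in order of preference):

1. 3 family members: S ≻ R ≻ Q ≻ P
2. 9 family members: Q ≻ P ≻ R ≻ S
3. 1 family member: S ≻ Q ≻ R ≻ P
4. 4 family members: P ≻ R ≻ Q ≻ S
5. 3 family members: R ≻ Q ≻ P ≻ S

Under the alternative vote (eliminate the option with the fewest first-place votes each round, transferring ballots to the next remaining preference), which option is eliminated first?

Round 1: R 3, Q 9, P 4, S 4. Eliminate R.

R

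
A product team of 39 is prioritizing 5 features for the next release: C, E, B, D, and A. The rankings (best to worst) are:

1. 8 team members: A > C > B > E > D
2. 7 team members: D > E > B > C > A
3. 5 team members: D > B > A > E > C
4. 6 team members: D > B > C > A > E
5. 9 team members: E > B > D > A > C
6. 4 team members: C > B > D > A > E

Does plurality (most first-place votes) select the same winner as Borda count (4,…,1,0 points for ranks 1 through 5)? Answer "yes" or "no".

no

Plurality — first-place votes: C 4, E 9, B 0, D 18, A 8. Winner: D.
Borda — scores: C 59, E 70, B 102, D 98, A 61. Winner: B.
The two methods disagree.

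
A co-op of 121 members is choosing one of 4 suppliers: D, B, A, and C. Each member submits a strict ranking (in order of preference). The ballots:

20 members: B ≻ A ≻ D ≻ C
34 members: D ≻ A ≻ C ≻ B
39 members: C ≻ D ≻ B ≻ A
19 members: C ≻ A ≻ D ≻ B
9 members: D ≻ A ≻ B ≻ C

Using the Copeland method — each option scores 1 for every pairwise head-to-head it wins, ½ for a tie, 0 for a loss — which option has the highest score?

D: beats B, A, and C → score 3.
B: loses to D, A, and C → score 0.
A: beats B and C; loses to D → score 2.
C: beats B; loses to D and A → score 1.
D has the best pairwise record.

D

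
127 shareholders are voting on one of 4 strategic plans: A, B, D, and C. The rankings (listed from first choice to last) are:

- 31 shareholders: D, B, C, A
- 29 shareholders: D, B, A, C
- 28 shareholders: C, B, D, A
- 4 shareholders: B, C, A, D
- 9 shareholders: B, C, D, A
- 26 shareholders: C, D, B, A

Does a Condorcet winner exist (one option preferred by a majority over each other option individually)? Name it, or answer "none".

none

Checking pairwise contests:
B beats A 127–0.
D beats B 86–41.
C beats D 67–60.
B beats C 73–54.
Every option loses at least one head-to-head, so there is no Condorcet winner.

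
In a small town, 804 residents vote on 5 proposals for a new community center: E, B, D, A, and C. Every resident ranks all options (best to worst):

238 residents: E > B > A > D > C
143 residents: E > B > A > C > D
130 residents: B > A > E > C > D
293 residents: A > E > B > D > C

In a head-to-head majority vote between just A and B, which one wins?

B

Voters preferring A to B: 293; preferring B to A: 511.
B wins the head-to-head.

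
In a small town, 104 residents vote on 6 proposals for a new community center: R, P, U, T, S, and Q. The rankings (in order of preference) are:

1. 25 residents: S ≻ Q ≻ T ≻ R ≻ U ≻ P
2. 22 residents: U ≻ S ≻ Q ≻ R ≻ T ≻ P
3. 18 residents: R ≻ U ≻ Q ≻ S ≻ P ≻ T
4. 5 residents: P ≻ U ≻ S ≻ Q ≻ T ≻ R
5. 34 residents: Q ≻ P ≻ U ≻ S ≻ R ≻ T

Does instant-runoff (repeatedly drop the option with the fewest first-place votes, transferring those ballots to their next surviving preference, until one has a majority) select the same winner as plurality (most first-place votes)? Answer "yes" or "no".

Instant-runoff — R1 R 18, P 5, U 22, T 0, S 25, Q 34 (T out); R2 R 18, P 5, U 22, S 25, Q 34 (P out); R3 R 18, U 27, S 25, Q 34 (R out); R4 U 45, S 25, Q 34 (S out); R5 U 45, Q 59 (Q winner). Winner: Q.
Plurality — first-place votes: R 18, P 5, U 22, T 0, S 25, Q 34. Winner: Q.
The two methods agree.

yes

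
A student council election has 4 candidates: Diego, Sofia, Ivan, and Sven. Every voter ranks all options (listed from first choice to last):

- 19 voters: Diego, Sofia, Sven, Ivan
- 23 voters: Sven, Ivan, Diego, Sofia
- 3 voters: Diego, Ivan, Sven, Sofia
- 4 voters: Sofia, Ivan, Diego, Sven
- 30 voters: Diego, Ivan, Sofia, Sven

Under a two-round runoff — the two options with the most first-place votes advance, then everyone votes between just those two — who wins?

Diego

Round 1 first-place votes: Diego 52, Sofia 4, Ivan 0, Sven 23.
Diego and Sven advance.
Runoff: Diego is preferred to Sven by 56 voters; Sven by 23.
Diego wins the runoff.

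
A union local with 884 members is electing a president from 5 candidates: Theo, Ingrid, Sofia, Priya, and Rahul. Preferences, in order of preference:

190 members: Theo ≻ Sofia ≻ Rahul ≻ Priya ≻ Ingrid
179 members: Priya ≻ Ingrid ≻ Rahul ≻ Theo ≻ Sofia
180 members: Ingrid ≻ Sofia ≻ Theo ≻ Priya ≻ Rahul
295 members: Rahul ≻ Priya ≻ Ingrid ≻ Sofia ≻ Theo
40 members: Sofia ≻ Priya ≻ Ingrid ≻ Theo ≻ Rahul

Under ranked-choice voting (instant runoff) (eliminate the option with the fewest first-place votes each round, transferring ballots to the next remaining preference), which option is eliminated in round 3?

Priya

Round 1: Theo 190, Ingrid 180, Sofia 40, Priya 179, Rahul 295. Eliminate Sofia.
Round 2: Theo 190, Ingrid 180, Priya 219, Rahul 295. Eliminate Ingrid.
Round 3: Theo 370, Priya 219, Rahul 295. Eliminate Priya.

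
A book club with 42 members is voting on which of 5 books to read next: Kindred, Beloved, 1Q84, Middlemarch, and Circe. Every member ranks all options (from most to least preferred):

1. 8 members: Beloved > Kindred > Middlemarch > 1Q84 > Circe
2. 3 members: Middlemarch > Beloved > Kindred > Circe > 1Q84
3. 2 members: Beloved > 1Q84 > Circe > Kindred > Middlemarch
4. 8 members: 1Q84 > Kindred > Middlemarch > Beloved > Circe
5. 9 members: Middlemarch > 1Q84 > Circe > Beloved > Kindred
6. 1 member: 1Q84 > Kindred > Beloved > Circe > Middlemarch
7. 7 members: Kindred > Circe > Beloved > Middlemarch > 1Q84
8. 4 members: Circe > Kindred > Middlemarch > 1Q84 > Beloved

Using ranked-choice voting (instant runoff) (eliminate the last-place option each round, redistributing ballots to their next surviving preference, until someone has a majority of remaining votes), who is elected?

Round 1: Kindred 7, Beloved 10, 1Q84 9, Middlemarch 12, Circe 4. Eliminate Circe.
Round 2: Kindred 11, Beloved 10, 1Q84 9, Middlemarch 12. Eliminate 1Q84.
Round 3: Kindred 20, Beloved 10, Middlemarch 12. Eliminate Beloved.
Round 4: Kindred 30, Middlemarch 12. Kindred has a majority.

Kindred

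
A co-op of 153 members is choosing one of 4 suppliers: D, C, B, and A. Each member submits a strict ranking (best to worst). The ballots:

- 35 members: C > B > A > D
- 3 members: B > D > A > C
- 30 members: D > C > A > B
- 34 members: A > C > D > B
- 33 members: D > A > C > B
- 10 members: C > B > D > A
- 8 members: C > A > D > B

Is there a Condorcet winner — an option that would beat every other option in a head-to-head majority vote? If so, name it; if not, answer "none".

C

C vs D: 87–66 for C.
C vs B: 150–3 for C.
C vs A: 83–70 for C.
C beats every other option head-to-head.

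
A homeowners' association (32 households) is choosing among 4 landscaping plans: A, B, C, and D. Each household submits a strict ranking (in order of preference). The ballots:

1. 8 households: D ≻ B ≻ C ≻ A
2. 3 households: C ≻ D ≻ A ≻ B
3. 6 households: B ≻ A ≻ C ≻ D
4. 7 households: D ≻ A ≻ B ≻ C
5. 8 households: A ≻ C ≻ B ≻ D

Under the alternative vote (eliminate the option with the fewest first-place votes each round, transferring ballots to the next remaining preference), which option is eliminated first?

Round 1: A 8, B 6, C 3, D 15. Eliminate C.

C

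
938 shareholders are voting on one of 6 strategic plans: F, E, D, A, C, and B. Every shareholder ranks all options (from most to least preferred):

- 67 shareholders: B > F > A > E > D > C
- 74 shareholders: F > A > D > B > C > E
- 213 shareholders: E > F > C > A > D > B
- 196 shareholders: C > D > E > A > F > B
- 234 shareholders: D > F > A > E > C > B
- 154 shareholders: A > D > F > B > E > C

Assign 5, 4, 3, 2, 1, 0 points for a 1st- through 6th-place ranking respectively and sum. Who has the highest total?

F: 67·4 + 74·5 + 213·4 + 196·1 + 234·4 + 154·3 = 3084
E: 67·2 + 74·0 + 213·5 + 196·3 + 234·2 + 154·1 = 2409
D: 67·1 + 74·3 + 213·1 + 196·4 + 234·5 + 154·4 = 3072
A: 67·3 + 74·4 + 213·2 + 196·2 + 234·3 + 154·5 = 2787
C: 67·0 + 74·1 + 213·3 + 196·5 + 234·1 + 154·0 = 1927
B: 67·5 + 74·2 + 213·0 + 196·0 + 234·0 + 154·2 = 791
F has the highest Borda score (3084).

F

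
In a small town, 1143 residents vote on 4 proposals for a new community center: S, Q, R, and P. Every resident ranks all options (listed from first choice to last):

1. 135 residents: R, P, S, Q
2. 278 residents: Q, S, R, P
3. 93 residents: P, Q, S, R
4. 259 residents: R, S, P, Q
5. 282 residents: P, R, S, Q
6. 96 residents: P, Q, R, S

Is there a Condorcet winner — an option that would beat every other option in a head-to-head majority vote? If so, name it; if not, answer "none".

R vs S: 772–371 for R.
R vs Q: 676–467 for R.
R vs P: 672–471 for R.
R beats every other option head-to-head.

R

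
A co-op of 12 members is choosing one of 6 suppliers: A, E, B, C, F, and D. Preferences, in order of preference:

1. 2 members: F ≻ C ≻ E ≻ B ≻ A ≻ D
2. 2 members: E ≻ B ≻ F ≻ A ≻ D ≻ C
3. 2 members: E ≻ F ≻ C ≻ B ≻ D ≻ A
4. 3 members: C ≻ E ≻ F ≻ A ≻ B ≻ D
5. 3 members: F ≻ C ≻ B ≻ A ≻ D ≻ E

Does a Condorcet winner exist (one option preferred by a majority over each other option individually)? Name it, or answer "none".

Checking pairwise contests:
E beats A 9–3.
C beats E 8–4.
E beats B 9–3.
F beats C 9–3.
E beats F 7–5.
A beats D 10–2.
Every option loses at least one head-to-head, so there is no Condorcet winner.

none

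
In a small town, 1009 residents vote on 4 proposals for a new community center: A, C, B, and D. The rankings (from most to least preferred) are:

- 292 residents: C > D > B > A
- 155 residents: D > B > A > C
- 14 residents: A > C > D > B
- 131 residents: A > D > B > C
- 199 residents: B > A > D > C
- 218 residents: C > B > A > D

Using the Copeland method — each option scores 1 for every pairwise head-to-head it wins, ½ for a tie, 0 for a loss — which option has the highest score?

C

A: beats D; loses to C and B → score 1.
C: beats A, B, and D → score 3.
B: beats A; loses to C and D → score 1.
D: beats B; loses to A and C → score 1.
C has the best pairwise record.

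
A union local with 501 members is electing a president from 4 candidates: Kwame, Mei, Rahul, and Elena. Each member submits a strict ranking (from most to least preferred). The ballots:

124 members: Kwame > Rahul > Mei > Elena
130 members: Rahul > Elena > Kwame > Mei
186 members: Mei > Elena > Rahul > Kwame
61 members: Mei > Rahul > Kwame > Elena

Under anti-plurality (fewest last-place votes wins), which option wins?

Last-place votes: Kwame 186, Mei 130, Rahul 0, Elena 185.
Rahul is ranked last by the fewest voters, so Rahul wins.

Rahul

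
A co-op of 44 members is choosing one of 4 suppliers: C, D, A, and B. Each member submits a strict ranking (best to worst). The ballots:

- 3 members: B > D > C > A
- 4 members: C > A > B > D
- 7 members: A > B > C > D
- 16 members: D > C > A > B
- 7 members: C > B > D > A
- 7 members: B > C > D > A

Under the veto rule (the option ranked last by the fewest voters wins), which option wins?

Last-place votes: C 0, D 11, A 17, B 16.
C is ranked last by the fewest voters, so C wins.

C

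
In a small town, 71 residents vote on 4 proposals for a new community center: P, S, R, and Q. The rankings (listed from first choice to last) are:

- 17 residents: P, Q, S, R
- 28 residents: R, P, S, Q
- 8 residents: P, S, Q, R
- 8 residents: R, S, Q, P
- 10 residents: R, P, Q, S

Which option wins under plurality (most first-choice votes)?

First-place votes: P 25, S 0, R 46, Q 0.
R has the most first-place votes.

R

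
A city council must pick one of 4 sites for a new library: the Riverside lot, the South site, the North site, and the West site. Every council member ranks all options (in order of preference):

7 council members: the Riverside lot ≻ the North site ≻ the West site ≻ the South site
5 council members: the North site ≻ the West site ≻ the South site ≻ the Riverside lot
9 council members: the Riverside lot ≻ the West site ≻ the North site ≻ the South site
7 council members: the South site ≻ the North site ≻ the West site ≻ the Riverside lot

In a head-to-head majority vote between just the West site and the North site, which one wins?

the North site

Voters preferring the West site to the North site: 9; preferring the North site to the West site: 19.
the North site wins the head-to-head.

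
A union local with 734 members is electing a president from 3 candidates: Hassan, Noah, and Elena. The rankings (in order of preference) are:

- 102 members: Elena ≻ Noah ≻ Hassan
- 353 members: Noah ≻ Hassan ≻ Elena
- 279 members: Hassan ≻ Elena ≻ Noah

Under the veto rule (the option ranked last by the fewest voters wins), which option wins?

Last-place votes: Hassan 102, Noah 279, Elena 353.
Hassan is ranked last by the fewest voters, so Hassan wins.

Hassan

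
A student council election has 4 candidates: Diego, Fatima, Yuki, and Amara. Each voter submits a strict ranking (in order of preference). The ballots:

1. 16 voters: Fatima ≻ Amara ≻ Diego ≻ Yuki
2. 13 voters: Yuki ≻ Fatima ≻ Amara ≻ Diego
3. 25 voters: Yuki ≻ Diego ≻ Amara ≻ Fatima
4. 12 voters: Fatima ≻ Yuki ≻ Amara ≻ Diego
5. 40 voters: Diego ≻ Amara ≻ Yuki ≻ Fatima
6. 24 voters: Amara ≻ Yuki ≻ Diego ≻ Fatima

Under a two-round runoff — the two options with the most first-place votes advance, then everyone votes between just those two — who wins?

Yuki

Round 1 first-place votes: Diego 40, Fatima 28, Yuki 38, Amara 24.
Diego and Yuki advance.
Runoff: Diego is preferred to Yuki by 56 voters; Yuki by 74.
Yuki wins the runoff.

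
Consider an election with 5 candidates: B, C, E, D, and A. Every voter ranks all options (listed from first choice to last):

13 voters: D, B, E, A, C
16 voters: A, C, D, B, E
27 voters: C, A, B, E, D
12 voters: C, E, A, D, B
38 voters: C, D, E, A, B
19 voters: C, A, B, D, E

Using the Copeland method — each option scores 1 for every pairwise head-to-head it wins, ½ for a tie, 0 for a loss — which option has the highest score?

C

B: beats E; loses to C, D, and A → score 1.
C: beats B, E, D, and A → score 4.
E: beats A; loses to B, C, and D → score 1.
D: beats B and E; loses to C and A → score 2.
A: beats B and D; loses to C and E → score 2.
C has the best pairwise record.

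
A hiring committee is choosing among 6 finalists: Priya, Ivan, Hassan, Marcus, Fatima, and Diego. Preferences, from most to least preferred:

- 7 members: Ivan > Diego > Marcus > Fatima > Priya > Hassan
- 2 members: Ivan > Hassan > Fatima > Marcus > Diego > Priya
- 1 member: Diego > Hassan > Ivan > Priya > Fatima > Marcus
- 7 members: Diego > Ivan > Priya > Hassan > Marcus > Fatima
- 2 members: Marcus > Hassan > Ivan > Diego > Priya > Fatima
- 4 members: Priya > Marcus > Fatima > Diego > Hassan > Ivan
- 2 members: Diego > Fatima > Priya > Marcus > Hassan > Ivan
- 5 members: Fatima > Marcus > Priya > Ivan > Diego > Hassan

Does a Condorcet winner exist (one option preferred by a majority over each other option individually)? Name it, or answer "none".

Ivan

Ivan vs Priya: 19–11 for Ivan.
Ivan vs Hassan: 21–9 for Ivan.
Ivan vs Marcus: 17–13 for Ivan.
Ivan vs Fatima: 19–11 for Ivan.
Ivan vs Diego: 16–14 for Ivan.
Ivan beats every other option head-to-head.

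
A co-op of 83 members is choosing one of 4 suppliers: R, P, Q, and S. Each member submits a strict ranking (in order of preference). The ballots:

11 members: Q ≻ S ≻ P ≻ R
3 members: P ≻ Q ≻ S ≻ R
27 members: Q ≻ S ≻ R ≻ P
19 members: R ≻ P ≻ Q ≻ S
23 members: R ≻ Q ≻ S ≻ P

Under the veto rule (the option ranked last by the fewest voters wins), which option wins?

Q

Last-place votes: R 14, P 50, Q 0, S 19.
Q is ranked last by the fewest voters, so Q wins.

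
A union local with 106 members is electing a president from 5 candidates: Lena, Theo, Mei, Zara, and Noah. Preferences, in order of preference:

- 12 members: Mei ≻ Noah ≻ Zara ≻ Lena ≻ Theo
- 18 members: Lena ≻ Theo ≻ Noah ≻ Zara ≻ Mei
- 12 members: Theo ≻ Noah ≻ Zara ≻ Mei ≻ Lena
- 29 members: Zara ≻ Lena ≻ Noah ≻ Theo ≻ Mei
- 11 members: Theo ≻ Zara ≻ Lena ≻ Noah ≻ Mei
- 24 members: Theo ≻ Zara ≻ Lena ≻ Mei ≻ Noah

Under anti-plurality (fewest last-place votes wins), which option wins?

Last-place votes: Lena 12, Theo 12, Mei 58, Zara 0, Noah 24.
Zara is ranked last by the fewest voters, so Zara wins.

Zara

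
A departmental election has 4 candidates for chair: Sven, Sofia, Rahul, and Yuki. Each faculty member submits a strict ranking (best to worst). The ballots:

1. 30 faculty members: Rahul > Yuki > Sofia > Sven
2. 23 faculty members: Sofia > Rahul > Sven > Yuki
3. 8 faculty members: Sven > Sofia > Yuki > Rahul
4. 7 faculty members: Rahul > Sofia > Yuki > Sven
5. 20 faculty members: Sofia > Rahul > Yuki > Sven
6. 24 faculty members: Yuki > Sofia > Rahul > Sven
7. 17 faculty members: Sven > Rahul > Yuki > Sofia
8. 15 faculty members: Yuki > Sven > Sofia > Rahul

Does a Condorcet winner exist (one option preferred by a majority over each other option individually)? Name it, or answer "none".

Checking pairwise contests:
Sofia beats Sven 104–40.
Yuki beats Sofia 86–58.
Sofia beats Rahul 90–54.
Rahul beats Yuki 97–47.
Every option loses at least one head-to-head, so there is no Condorcet winner.

none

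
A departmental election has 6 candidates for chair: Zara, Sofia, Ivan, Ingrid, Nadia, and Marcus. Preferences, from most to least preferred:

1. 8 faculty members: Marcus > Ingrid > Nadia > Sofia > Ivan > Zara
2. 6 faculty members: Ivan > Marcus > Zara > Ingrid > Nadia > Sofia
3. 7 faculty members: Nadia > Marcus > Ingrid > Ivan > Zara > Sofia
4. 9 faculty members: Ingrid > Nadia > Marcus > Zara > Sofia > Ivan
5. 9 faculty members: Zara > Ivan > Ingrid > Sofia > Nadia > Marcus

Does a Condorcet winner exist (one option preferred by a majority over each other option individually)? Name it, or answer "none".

Checking pairwise contests:
Ivan beats Zara 21–18.
Zara beats Sofia 31–8.
Ingrid beats Ivan 24–15.
Marcus beats Ingrid 21–18.
Ingrid beats Nadia 32–7.
Nadia beats Marcus 25–14.
Every option loses at least one head-to-head, so there is no Condorcet winner.

none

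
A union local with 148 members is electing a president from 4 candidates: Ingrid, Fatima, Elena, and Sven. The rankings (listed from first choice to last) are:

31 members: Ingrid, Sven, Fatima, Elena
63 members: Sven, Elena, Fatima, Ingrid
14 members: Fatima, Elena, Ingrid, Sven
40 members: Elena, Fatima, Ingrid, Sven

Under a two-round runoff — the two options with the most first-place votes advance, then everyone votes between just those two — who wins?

Round 1 first-place votes: Ingrid 31, Fatima 14, Elena 40, Sven 63.
Sven and Elena advance.
Runoff: Sven is preferred to Elena by 94 voters; Elena by 54.
Sven wins the runoff.

Sven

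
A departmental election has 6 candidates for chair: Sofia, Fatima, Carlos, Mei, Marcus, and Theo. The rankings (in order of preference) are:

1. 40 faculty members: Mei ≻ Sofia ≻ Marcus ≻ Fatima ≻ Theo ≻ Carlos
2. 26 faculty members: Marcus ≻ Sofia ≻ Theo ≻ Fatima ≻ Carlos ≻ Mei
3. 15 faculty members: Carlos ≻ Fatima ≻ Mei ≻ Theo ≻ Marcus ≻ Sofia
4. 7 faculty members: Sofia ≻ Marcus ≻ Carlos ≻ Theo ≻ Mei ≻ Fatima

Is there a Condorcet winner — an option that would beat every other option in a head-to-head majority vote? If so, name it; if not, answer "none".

none

Checking pairwise contests:
Mei beats Sofia 55–33.
Sofia beats Fatima 73–15.
Sofia beats Carlos 73–15.
Carlos beats Mei 48–40.
Sofia beats Marcus 47–41.
Sofia beats Theo 73–15.
Every option loses at least one head-to-head, so there is no Condorcet winner.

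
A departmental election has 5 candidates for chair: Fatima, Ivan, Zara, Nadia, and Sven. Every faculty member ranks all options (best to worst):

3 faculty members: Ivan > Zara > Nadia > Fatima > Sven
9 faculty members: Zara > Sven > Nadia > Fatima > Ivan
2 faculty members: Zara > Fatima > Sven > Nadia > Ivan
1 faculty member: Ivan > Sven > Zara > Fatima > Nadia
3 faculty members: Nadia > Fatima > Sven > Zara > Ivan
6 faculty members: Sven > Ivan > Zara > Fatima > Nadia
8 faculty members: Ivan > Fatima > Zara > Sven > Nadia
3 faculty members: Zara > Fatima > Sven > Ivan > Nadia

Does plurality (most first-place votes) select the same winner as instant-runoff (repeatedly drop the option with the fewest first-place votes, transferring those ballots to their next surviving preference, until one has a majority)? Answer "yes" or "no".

no

Plurality — first-place votes: Fatima 0, Ivan 12, Zara 14, Nadia 3, Sven 6. Winner: Zara.
Instant-runoff — R1 Fatima 0, Ivan 12, Zara 14, Nadia 3, Sven 6 (Fatima out); R2 Ivan 12, Zara 14, Nadia 3, Sven 6 (Nadia out); R3 Ivan 12, Zara 14, Sven 9 (Sven out); R4 Ivan 18, Zara 17 (Ivan winner). Winner: Ivan.
The two methods disagree.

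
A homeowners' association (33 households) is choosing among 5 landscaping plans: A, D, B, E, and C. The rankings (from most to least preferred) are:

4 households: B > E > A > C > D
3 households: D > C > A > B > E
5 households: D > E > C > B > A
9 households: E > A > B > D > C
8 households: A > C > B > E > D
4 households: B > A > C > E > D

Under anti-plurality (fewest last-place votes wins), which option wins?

B

Last-place votes: A 5, D 16, B 0, E 3, C 9.
B is ranked last by the fewest voters, so B wins.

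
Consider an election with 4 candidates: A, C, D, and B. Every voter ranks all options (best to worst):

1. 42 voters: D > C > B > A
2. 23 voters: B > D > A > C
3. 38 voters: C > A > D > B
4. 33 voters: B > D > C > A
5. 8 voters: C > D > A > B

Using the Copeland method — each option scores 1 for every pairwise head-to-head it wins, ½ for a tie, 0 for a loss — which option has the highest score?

A: loses to C, D, and B → score 0.
C: beats A and B; loses to D → score 2.
D: beats A, C, and B → score 3.
B: beats A; loses to C and D → score 1.
D has the best pairwise record.

D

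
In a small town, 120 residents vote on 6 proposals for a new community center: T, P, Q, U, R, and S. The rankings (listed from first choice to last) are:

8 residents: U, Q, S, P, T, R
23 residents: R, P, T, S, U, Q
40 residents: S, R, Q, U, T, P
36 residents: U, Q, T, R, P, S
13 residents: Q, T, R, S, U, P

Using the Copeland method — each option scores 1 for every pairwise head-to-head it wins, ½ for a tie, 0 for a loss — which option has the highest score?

T: beats P and S; loses to Q, U, and R → score 2.
P: loses to T, Q, U, R, and S → score 0.
Q: beats T and P; loses to U, R, and S → score 2.
U: beats T, P, and Q; loses to R and S → score 3.
R: beats T, P, Q, U, and S → score 5.
S: beats P, Q, and U; loses to T and R → score 3.
R has the best pairwise record.

R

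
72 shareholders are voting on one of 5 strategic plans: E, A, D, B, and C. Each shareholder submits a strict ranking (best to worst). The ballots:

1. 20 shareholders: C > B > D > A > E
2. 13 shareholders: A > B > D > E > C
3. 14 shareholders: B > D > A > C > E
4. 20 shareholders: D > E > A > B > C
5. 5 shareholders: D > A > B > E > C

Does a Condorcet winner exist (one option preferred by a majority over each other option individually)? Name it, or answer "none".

none

Checking pairwise contests:
A beats E 52–20.
D beats A 59–13.
B beats D 47–25.
A beats B 38–34.
E beats C 38–34.
Every option loses at least one head-to-head, so there is no Condorcet winner.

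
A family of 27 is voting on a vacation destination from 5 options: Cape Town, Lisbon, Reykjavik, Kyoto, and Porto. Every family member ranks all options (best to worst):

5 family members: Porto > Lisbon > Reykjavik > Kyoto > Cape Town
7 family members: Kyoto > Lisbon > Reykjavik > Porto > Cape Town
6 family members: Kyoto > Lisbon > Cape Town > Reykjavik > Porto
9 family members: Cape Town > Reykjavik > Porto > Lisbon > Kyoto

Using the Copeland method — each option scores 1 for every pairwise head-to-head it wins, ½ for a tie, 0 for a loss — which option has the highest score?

Cape Town: beats Reykjavik and Porto; loses to Lisbon and Kyoto → score 2.
Lisbon: beats Cape Town, Reykjavik, and Kyoto; loses to Porto → score 3.
Reykjavik: beats Kyoto and Porto; loses to Cape Town and Lisbon → score 2.
Kyoto: beats Cape Town; loses to Lisbon, Reykjavik, and Porto → score 1.
Porto: beats Lisbon and Kyoto; loses to Cape Town and Reykjavik → score 2.
Lisbon has the best pairwise record.

Lisbon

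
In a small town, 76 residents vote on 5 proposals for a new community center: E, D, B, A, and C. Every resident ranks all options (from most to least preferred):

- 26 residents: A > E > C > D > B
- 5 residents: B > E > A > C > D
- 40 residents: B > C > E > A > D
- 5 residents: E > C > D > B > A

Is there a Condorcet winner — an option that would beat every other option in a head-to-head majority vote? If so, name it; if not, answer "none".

B vs E: 45–31 for B.
B vs D: 45–31 for B.
B vs A: 50–26 for B.
B vs C: 45–31 for B.
B beats every other option head-to-head.

B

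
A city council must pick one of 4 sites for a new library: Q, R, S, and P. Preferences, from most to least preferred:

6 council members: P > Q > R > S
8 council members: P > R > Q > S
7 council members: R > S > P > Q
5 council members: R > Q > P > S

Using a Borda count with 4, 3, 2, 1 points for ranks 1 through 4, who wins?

Q: 6·3 + 8·2 + 7·1 + 5·3 = 56
R: 6·2 + 8·3 + 7·4 + 5·4 = 84
S: 6·1 + 8·1 + 7·3 + 5·1 = 40
P: 6·4 + 8·4 + 7·2 + 5·2 = 80
R has the highest Borda score (84).

R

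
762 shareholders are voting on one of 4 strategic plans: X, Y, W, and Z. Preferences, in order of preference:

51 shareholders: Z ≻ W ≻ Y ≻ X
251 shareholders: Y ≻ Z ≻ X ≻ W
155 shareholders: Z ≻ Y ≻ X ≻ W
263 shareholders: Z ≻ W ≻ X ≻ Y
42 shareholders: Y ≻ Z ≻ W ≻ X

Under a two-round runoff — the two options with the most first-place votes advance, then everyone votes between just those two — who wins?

Round 1 first-place votes: X 0, Y 293, W 0, Z 469.
Z and Y advance.
Runoff: Z is preferred to Y by 469 voters; Y by 293.
Z wins the runoff.

Z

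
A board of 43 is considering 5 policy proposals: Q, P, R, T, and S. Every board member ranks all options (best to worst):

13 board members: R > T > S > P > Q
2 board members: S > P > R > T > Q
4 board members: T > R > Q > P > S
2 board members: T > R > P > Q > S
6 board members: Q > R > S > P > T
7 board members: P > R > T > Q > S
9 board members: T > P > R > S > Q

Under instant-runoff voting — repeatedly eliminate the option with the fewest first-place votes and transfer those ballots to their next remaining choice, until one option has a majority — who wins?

R

Round 1: Q 6, P 7, R 13, T 15, S 2. Eliminate S.
Round 2: Q 6, P 9, R 13, T 15. Eliminate Q.
Round 3: P 9, R 19, T 15. Eliminate P.
Round 4: R 28, T 15. R has a majority.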